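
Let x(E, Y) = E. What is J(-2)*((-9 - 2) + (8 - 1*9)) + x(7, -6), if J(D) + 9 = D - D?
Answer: 115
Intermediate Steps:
J(D) = -9 (J(D) = -9 + (D - D) = -9 + 0 = -9)
J(-2)*((-9 - 2) + (8 - 1*9)) + x(7, -6) = -9*((-9 - 2) + (8 - 1*9)) + 7 = -9*(-11 + (8 - 9)) + 7 = -9*(-11 - 1) + 7 = -9*(-12) + 7 = 108 + 7 = 115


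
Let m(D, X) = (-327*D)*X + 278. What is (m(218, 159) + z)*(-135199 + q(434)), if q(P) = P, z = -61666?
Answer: 1535763342430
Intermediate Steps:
m(D, X) = 278 - 327*D*X (m(D, X) = -327*D*X + 278 = 278 - 327*D*X)
(m(218, 159) + z)*(-135199 + q(434)) = ((278 - 327*218*159) - 61666)*(-135199 + 434) = ((278 - 11334474) - 61666)*(-134765) = (-11334196 - 61666)*(-134765) = -11395862*(-134765) = 1535763342430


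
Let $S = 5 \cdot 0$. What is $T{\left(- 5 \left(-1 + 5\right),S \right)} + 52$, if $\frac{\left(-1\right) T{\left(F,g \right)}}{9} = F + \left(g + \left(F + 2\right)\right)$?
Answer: $394$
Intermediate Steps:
$S = 0$
$T{\left(F,g \right)} = -18 - 18 F - 9 g$ ($T{\left(F,g \right)} = - 9 \left(F + \left(g + \left(F + 2\right)\right)\right) = - 9 \left(F + \left(g + \left(2 + F\right)\right)\right) = - 9 \left(F + \left(2 + F + g\right)\right) = - 9 \left(2 + g + 2 F\right) = -18 - 18 F - 9 g$)
$T{\left(- 5 \left(-1 + 5\right),S \right)} + 52 = \left(-18 - 18 \left(- 5 \left(-1 + 5\right)\right) - 0\right) + 52 = \left(-18 - 18 \left(\left(-5\right) 4\right) + 0\right) + 52 = \left(-18 - -360 + 0\right) + 52 = \left(-18 + 360 + 0\right) + 52 = 342 + 52 = 394$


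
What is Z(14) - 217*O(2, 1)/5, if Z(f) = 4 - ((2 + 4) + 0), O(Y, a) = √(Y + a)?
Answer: -2 - 217*√3/5 ≈ -77.171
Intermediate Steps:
Z(f) = -2 (Z(f) = 4 - (6 + 0) = 4 - 1*6 = 4 - 6 = -2)
Z(14) - 217*O(2, 1)/5 = -2 - 217*√(2 + 1)/5 = -2 - 217*√3*(⅕) = -2 - 217*√3/5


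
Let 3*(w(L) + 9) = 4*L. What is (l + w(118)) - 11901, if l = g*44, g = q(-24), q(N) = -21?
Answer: -38030/3 ≈ -12677.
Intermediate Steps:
g = -21
w(L) = -9 + 4*L/3 (w(L) = -9 + (4*L)/3 = -9 + 4*L/3)
l = -924 (l = -21*44 = -924)
(l + w(118)) - 11901 = (-924 + (-9 + (4/3)*118)) - 11901 = (-924 + (-9 + 472/3)) - 11901 = (-924 + 445/3) - 11901 = -2327/3 - 11901 = -38030/3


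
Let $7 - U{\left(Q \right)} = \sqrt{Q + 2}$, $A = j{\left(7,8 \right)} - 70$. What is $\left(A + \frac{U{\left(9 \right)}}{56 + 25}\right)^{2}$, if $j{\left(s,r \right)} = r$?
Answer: $\frac{8383412}{2187} + \frac{10030 \sqrt{11}}{6561} \approx 3838.4$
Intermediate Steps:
$A = -62$ ($A = 8 - 70 = -62$)
$U{\left(Q \right)} = 7 - \sqrt{2 + Q}$ ($U{\left(Q \right)} = 7 - \sqrt{Q + 2} = 7 - \sqrt{2 + Q}$)
$\left(A + \frac{U{\left(9 \right)}}{56 + 25}\right)^{2} = \left(-62 + \frac{7 - \sqrt{2 + 9}}{56 + 25}\right)^{2} = \left(-62 + \frac{7 - \sqrt{11}}{81}\right)^{2} = \left(-62 + \left(7 - \sqrt{11}\right) \frac{1}{81}\right)^{2} = \left(-62 + \left(\frac{7}{81} - \frac{\sqrt{11}}{81}\right)\right)^{2} = \left(- \frac{5015}{81} - \frac{\sqrt{11}}{81}\right)^{2}$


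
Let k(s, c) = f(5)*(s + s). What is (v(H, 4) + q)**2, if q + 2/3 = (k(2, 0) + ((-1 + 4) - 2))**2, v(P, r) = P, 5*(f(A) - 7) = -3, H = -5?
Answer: 2771180164/5625 ≈ 4.9265e+5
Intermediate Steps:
f(A) = 32/5 (f(A) = 7 + (1/5)*(-3) = 7 - 3/5 = 32/5)
k(s, c) = 64*s/5 (k(s, c) = 32*(s + s)/5 = 32*(2*s)/5 = 64*s/5)
q = 53017/75 (q = -2/3 + ((64/5)*2 + ((-1 + 4) - 2))**2 = -2/3 + (128/5 + (3 - 2))**2 = -2/3 + (128/5 + 1)**2 = -2/3 + (133/5)**2 = -2/3 + 17689/25 = 53017/75 ≈ 706.89)
(v(H, 4) + q)**2 = (-5 + 53017/75)**2 = (52642/75)**2 = 2771180164/5625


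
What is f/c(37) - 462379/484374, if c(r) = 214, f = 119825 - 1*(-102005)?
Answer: 53674867657/51828018 ≈ 1035.6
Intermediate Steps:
f = 221830 (f = 119825 + 102005 = 221830)
f/c(37) - 462379/484374 = 221830/214 - 462379/484374 = 221830*(1/214) - 462379*1/484374 = 110915/107 - 462379/484374 = 53674867657/51828018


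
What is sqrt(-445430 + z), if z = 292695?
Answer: I*sqrt(152735) ≈ 390.81*I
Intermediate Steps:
sqrt(-445430 + z) = sqrt(-445430 + 292695) = sqrt(-152735) = I*sqrt(152735)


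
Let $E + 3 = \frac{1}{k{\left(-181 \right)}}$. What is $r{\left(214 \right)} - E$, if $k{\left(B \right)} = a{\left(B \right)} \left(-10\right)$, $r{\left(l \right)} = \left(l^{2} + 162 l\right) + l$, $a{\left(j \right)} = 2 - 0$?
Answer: $\frac{1613621}{20} \approx 80681.0$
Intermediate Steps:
$a{\left(j \right)} = 2$ ($a{\left(j \right)} = 2 + 0 = 2$)
$r{\left(l \right)} = l^{2} + 163 l$
$k{\left(B \right)} = -20$ ($k{\left(B \right)} = 2 \left(-10\right) = -20$)
$E = - \frac{61}{20}$ ($E = -3 + \frac{1}{-20} = -3 - \frac{1}{20} = - \frac{61}{20} \approx -3.05$)
$r{\left(214 \right)} - E = 214 \left(163 + 214\right) - - \frac{61}{20} = 214 \cdot 377 + \frac{61}{20} = 80678 + \frac{61}{20} = \frac{1613621}{20}$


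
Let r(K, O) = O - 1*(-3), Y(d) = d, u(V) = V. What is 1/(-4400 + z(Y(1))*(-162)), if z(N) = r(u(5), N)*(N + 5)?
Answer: -1/8288 ≈ -0.00012066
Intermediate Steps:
r(K, O) = 3 + O (r(K, O) = O + 3 = 3 + O)
z(N) = (3 + N)*(5 + N) (z(N) = (3 + N)*(N + 5) = (3 + N)*(5 + N))
1/(-4400 + z(Y(1))*(-162)) = 1/(-4400 + ((3 + 1)*(5 + 1))*(-162)) = 1/(-4400 + (4*6)*(-162)) = 1/(-4400 + 24*(-162)) = 1/(-4400 - 3888) = 1/(-8288) = -1/8288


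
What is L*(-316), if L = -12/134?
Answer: 1896/67 ≈ 28.298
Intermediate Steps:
L = -6/67 (L = -12*1/134 = -6/67 ≈ -0.089552)
L*(-316) = -6/67*(-316) = 1896/67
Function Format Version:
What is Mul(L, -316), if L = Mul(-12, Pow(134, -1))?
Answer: Rational(1896, 67) ≈ 28.298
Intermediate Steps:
L = Rational(-6, 67) (L = Mul(-12, Rational(1, 134)) = Rational(-6, 67) ≈ -0.089552)
Mul(L, -316) = Mul(Rational(-6, 67), -316) = Rational(1896, 67)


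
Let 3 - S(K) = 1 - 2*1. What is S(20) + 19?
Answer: 23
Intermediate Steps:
S(K) = 4 (S(K) = 3 - (1 - 2*1) = 3 - (1 - 2) = 3 - 1*(-1) = 3 + 1 = 4)
S(20) + 19 = 4 + 19 = 23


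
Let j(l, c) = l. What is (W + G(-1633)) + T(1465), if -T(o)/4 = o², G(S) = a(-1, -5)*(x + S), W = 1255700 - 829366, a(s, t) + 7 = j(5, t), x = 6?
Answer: -8155312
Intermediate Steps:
a(s, t) = -2 (a(s, t) = -7 + 5 = -2)
W = 426334
G(S) = -12 - 2*S (G(S) = -2*(6 + S) = -12 - 2*S)
T(o) = -4*o²
(W + G(-1633)) + T(1465) = (426334 + (-12 - 2*(-1633))) - 4*1465² = (426334 + (-12 + 3266)) - 4*2146225 = (426334 + 3254) - 8584900 = 429588 - 8584900 = -8155312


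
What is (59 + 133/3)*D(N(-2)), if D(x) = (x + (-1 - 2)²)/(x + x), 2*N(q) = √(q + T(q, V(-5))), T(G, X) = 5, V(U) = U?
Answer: 155/3 + 310*√3 ≈ 588.60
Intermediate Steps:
N(q) = √(5 + q)/2 (N(q) = √(q + 5)/2 = √(5 + q)/2)
D(x) = (9 + x)/(2*x) (D(x) = (x + (-3)²)/((2*x)) = (x + 9)*(1/(2*x)) = (9 + x)*(1/(2*x)) = (9 + x)/(2*x))
(59 + 133/3)*D(N(-2)) = (59 + 133/3)*((9 + √(5 - 2)/2)/(2*((√(5 - 2)/2)))) = (59 + 133*(⅓))*((9 + √3/2)/(2*((√3/2)))) = (59 + 133/3)*((2*√3/3)*(9 + √3/2)/2) = 310*(√3*(9 + √3/2)/3)/3 = 310*√3*(9 + √3/2)/9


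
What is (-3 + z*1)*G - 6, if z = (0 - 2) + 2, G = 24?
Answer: -78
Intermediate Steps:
z = 0 (z = -2 + 2 = 0)
(-3 + z*1)*G - 6 = (-3 + 0*1)*24 - 6 = (-3 + 0)*24 - 6 = -3*24 - 6 = -72 - 6 = -78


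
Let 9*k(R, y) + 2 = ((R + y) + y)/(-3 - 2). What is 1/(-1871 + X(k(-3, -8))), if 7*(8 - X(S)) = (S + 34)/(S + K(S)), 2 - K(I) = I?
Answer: -70/130581 ≈ -0.00053607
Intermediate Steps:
K(I) = 2 - I
k(R, y) = -2/9 - 2*y/45 - R/45 (k(R, y) = -2/9 + (((R + y) + y)/(-3 - 2))/9 = -2/9 + ((R + 2*y)/(-5))/9 = -2/9 + ((R + 2*y)*(-⅕))/9 = -2/9 + (-2*y/5 - R/5)/9 = -2/9 + (-2*y/45 - R/45) = -2/9 - 2*y/45 - R/45)
X(S) = 39/7 - S/14 (X(S) = 8 - (S + 34)/(7*(S + (2 - S))) = 8 - (34 + S)/(7*2) = 8 - (17 + S/2)/7 = 8 + (-17/7 - S/14) = 39/7 - S/14)
1/(-1871 + X(k(-3, -8))) = 1/(-1871 + (39/7 - (-2/9 - 2/45*(-8) - 1/45*(-3))/14)) = 1/(-1871 + (39/7 - (-2/9 + 16/45 + 1/15)/14)) = 1/(-1871 + (39/7 - 1/14*⅕)) = 1/(-1871 + (39/7 - 1/70)) = 1/(-1871 + 389/70) = 1/(-130581/70) = -70/130581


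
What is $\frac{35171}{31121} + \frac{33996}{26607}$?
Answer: $\frac{664594771}{276012149} \approx 2.4078$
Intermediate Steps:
$\frac{35171}{31121} + \frac{33996}{26607} = 35171 \cdot \frac{1}{31121} + 33996 \cdot \frac{1}{26607} = \frac{35171}{31121} + \frac{11332}{8869} = \frac{664594771}{276012149}$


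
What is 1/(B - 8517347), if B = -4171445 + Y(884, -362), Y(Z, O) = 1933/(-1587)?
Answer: -1587/20137114837 ≈ -7.8810e-8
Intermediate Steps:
Y(Z, O) = -1933/1587 (Y(Z, O) = 1933*(-1/1587) = -1933/1587)
B = -6620085148/1587 (B = -4171445 - 1933/1587 = -6620085148/1587 ≈ -4.1714e+6)
1/(B - 8517347) = 1/(-6620085148/1587 - 8517347) = 1/(-20137114837/1587) = -1587/20137114837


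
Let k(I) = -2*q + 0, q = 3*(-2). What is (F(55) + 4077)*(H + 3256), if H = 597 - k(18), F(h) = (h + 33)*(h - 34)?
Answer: 22757925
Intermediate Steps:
F(h) = (-34 + h)*(33 + h) (F(h) = (33 + h)*(-34 + h) = (-34 + h)*(33 + h))
q = -6
k(I) = 12 (k(I) = -2*(-6) + 0 = 12 + 0 = 12)
H = 585 (H = 597 - 1*12 = 597 - 12 = 585)
(F(55) + 4077)*(H + 3256) = ((-1122 + 55² - 1*55) + 4077)*(585 + 3256) = ((-1122 + 3025 - 55) + 4077)*3841 = (1848 + 4077)*3841 = 5925*3841 = 22757925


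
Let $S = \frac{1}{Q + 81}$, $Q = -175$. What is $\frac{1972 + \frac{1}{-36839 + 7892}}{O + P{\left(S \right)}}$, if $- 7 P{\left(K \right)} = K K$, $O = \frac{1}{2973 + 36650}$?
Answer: $\frac{139898019319015468}{643462863} \approx 2.1741 \cdot 10^{8}$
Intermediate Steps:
$O = \frac{1}{39623} \approx 2.5238 \cdot 10^{-5}$
$S = - \frac{1}{94}$ ($S = \frac{1}{-175 + 81} = \frac{1}{-94} = - \frac{1}{94} \approx -0.010638$)
$P{\left(K \right)} = - \frac{K^{2}}{7}$ ($P{\left(K \right)} = - \frac{K K}{7} = - \frac{K^{2}}{7}$)
$\frac{1972 + \frac{1}{-36839 + 7892}}{O + P{\left(S \right)}} = \frac{1972 + \frac{1}{-36839 + 7892}}{\frac{1}{39623} - \frac{\left(- \frac{1}{94}\right)^{2}}{7}} = \frac{1972 + \frac{1}{-28947}}{\frac{1}{39623} - \frac{1}{61852}} = \frac{1972 - \frac{1}{28947}}{\frac{1}{39623} - \frac{1}{61852}} = \frac{57083483}{28947 \cdot \frac{22229}{2450761796}} = \frac{57083483}{28947} \cdot \frac{2450761796}{22229} = \frac{139898019319015468}{643462863}$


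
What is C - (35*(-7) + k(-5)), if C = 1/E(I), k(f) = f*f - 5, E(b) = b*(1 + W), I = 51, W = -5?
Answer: 45899/204 ≈ 225.00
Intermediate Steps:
E(b) = -4*b (E(b) = b*(1 - 5) = b*(-4) = -4*b)
k(f) = -5 + f**2 (k(f) = f**2 - 5 = -5 + f**2)
C = -1/204 (C = 1/(-4*51) = 1/(-204) = -1/204 ≈ -0.0049020)
C - (35*(-7) + k(-5)) = -1/204 - (35*(-7) + (-5 + (-5)**2)) = -1/204 - (-245 + (-5 + 25)) = -1/204 - (-245 + 20) = -1/204 - 1*(-225) = -1/204 + 225 = 45899/204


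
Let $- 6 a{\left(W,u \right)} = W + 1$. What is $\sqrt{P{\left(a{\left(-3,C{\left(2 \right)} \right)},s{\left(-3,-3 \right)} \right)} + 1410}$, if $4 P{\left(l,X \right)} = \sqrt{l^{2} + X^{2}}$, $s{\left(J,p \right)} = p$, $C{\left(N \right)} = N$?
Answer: $\frac{\sqrt{50760 + 3 \sqrt{82}}}{6} \approx 37.56$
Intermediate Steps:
$a{\left(W,u \right)} = - \frac{1}{6} - \frac{W}{6}$ ($a{\left(W,u \right)} = - \frac{W + 1}{6} = - \frac{1 + W}{6} = - \frac{1}{6} - \frac{W}{6}$)
$P{\left(l,X \right)} = \frac{\sqrt{X^{2} + l^{2}}}{4}$ ($P{\left(l,X \right)} = \frac{\sqrt{l^{2} + X^{2}}}{4} = \frac{\sqrt{X^{2} + l^{2}}}{4}$)
$\sqrt{P{\left(a{\left(-3,C{\left(2 \right)} \right)},s{\left(-3,-3 \right)} \right)} + 1410} = \sqrt{\frac{\sqrt{\left(-3\right)^{2} + \left(- \frac{1}{6} - - \frac{1}{2}\right)^{2}}}{4} + 1410} = \sqrt{\frac{\sqrt{9 + \left(- \frac{1}{6} + \frac{1}{2}\right)^{2}}}{4} + 1410} = \sqrt{\frac{\sqrt{9 + \left(\frac{1}{3}\right)^{2}}}{4} + 1410} = \sqrt{\frac{\sqrt{9 + \frac{1}{9}}}{4} + 1410} = \sqrt{\frac{\sqrt{\frac{82}{9}}}{4} + 1410} = \sqrt{\frac{\frac{1}{3} \sqrt{82}}{4} + 1410} = \sqrt{\frac{\sqrt{82}}{12} + 1410} = \sqrt{1410 + \frac{\sqrt{82}}{12}}$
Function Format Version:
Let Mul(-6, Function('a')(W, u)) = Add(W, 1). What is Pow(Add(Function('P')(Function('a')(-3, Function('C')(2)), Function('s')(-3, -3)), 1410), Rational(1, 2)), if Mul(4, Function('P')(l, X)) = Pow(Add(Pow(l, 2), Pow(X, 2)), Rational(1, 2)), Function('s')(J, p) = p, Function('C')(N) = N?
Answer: Mul(Rational(1, 6), Pow(Add(50760, Mul(3, Pow(82, Rational(1, 2)))), Rational(1, 2))) ≈ 37.560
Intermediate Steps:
Function('a')(W, u) = Add(Rational(-1, 6), Mul(Rational(-1, 6), W)) (Function('a')(W, u) = Mul(Rational(-1, 6), Add(W, 1)) = Mul(Rational(-1, 6), Add(1, W)) = Add(Rational(-1, 6), Mul(Rational(-1, 6), W)))
Function('P')(l, X) = Mul(Rational(1, 4), Pow(Add(Pow(X, 2), Pow(l, 2)), Rational(1, 2))) (Function('P')(l, X) = Mul(Rational(1, 4), Pow(Add(Pow(l, 2), Pow(X, 2)), Rational(1, 2))) = Mul(Rational(1, 4), Pow(Add(Pow(X, 2), Pow(l, 2)), Rational(1, 2))))
Pow(Add(Function('P')(Function('a')(-3, Function('C')(2)), Function('s')(-3, -3)), 1410), Rational(1, 2)) = Pow(Add(Mul(Rational(1, 4), Pow(Add(Pow(-3, 2), Pow(Add(Rational(-1, 6), Mul(Rational(-1, 6), -3)), 2)), Rational(1, 2))), 1410), Rational(1, 2)) = Pow(Add(Mul(Rational(1, 4), Pow(Add(9, Pow(Add(Rational(-1, 6), Rational(1, 2)), 2)), Rational(1, 2))), 1410), Rational(1, 2)) = Pow(Add(Mul(Rational(1, 4), Pow(Add(9, Pow(Rational(1, 3), 2)), Rational(1, 2))), 1410), Rational(1, 2)) = Pow(Add(Mul(Rational(1, 4), Pow(Add(9, Rational(1, 9)), Rational(1, 2))), 1410), Rational(1, 2)) = Pow(Add(Mul(Rational(1, 4), Pow(Rational(82, 9), Rational(1, 2))), 1410), Rational(1, 2)) = Pow(Add(Mul(Rational(1, 4), Mul(Rational(1, 3), Pow(82, Rational(1, 2)))), 1410), Rational(1, 2)) = Pow(Add(Mul(Rational(1, 12), Pow(82, Rational(1, 2))), 1410), Rational(1, 2)) = Pow(Add(1410, Mul(Rational(1, 12), Pow(82, Rational(1, 2)))), Rational(1, 2))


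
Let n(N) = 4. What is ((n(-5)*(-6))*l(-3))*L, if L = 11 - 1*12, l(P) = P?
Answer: -72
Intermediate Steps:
L = -1 (L = 11 - 12 = -1)
((n(-5)*(-6))*l(-3))*L = ((4*(-6))*(-3))*(-1) = -24*(-3)*(-1) = 72*(-1) = -72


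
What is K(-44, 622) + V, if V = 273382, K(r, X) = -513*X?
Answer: -45704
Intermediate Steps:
K(-44, 622) + V = -513*622 + 273382 = -319086 + 273382 = -45704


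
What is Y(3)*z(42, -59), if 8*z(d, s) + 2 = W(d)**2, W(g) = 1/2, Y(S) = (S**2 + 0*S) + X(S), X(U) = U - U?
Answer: -63/32 ≈ -1.9688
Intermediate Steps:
X(U) = 0
Y(S) = S**2 (Y(S) = (S**2 + 0*S) + 0 = (S**2 + 0) + 0 = S**2 + 0 = S**2)
W(g) = 1/2
z(d, s) = -7/32 (z(d, s) = -1/4 + (1/2)**2/8 = -1/4 + (1/8)*(1/4) = -1/4 + 1/32 = -7/32)
Y(3)*z(42, -59) = 3**2*(-7/32) = 9*(-7/32) = -63/32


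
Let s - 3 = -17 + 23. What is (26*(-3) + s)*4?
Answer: -276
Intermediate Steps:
s = 9 (s = 3 + (-17 + 23) = 3 + 6 = 9)
(26*(-3) + s)*4 = (26*(-3) + 9)*4 = (-78 + 9)*4 = -69*4 = -276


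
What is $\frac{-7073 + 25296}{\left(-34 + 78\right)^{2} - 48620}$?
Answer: $- \frac{18223}{46684} \approx -0.39035$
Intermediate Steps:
$\frac{-7073 + 25296}{\left(-34 + 78\right)^{2} - 48620} = \frac{18223}{44^{2} - 48620} = \frac{18223}{1936 - 48620} = \frac{18223}{-46684} = 18223 \left(- \frac{1}{46684}\right) = - \frac{18223}{46684}$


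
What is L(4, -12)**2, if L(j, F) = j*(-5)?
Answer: 400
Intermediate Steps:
L(j, F) = -5*j
L(4, -12)**2 = (-5*4)**2 = (-20)**2 = 400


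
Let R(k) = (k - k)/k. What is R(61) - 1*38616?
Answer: -38616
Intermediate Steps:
R(k) = 0 (R(k) = 0/k = 0)
R(61) - 1*38616 = 0 - 1*38616 = 0 - 38616 = -38616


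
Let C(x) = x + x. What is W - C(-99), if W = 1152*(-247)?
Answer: -284346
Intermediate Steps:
W = -284544
C(x) = 2*x
W - C(-99) = -284544 - 2*(-99) = -284544 - 1*(-198) = -284544 + 198 = -284346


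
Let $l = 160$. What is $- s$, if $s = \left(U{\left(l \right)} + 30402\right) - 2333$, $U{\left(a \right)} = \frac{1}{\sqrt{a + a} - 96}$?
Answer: $- \frac{7803179}{278} + \frac{\sqrt{5}}{1112} \approx -28069.0$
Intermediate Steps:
$U{\left(a \right)} = \frac{1}{-96 + \sqrt{2} \sqrt{a}}$ ($U{\left(a \right)} = \frac{1}{\sqrt{2 a} - 96} = \frac{1}{\sqrt{2} \sqrt{a} - 96} = \frac{1}{-96 + \sqrt{2} \sqrt{a}}$)
$s = 28069 + \frac{1}{-96 + 8 \sqrt{5}}$ ($s = \left(\frac{1}{-96 + \sqrt{2} \sqrt{160}} + 30402\right) - 2333 = \left(\frac{1}{-96 + \sqrt{2} \cdot 4 \sqrt{10}} + 30402\right) - 2333 = \left(\frac{1}{-96 + 8 \sqrt{5}} + 30402\right) - 2333 = \left(30402 + \frac{1}{-96 + 8 \sqrt{5}}\right) - 2333 = 28069 + \frac{1}{-96 + 8 \sqrt{5}} \approx 28069.0$)
$- s = - (\frac{7803179}{278} - \frac{\sqrt{5}}{1112}) = - \frac{7803179}{278} + \frac{\sqrt{5}}{1112}$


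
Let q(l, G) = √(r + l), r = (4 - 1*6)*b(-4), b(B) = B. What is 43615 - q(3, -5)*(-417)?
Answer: 43615 + 417*√11 ≈ 44998.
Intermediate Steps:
r = 8 (r = (4 - 1*6)*(-4) = (4 - 6)*(-4) = -2*(-4) = 8)
q(l, G) = √(8 + l)
43615 - q(3, -5)*(-417) = 43615 - √(8 + 3)*(-417) = 43615 - √11*(-417) = 43615 - (-417)*√11 = 43615 + 417*√11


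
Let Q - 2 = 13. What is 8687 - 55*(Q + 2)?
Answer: 7752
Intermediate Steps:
Q = 15 (Q = 2 + 13 = 15)
8687 - 55*(Q + 2) = 8687 - 55*(15 + 2) = 8687 - 55*17 = 8687 - 1*935 = 8687 - 935 = 7752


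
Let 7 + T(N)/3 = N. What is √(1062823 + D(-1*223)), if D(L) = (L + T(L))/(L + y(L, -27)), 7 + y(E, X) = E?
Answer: 2*√54525314649/453 ≈ 1030.9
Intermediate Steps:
T(N) = -21 + 3*N
y(E, X) = -7 + E
D(L) = (-21 + 4*L)/(-7 + 2*L) (D(L) = (L + (-21 + 3*L))/(L + (-7 + L)) = (-21 + 4*L)/(-7 + 2*L))
√(1062823 + D(-1*223)) = √(1062823 + (-21 + 4*(-1*223))/(-7 + 2*(-1*223))) = √(1062823 + (-21 + 4*(-223))/(-7 + 2*(-223))) = √(1062823 + (-21 - 892)/(-7 - 446)) = √(1062823 - 913/(-453)) = √(1062823 - 1/453*(-913)) = √(1062823 + 913/453) = √(481459732/453) = 2*√54525314649/453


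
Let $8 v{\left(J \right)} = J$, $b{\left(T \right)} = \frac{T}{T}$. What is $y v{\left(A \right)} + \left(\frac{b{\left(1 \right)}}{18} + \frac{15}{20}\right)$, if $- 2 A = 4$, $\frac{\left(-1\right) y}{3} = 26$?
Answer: $\frac{731}{36} \approx 20.306$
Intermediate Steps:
$y = -78$ ($y = \left(-3\right) 26 = -78$)
$b{\left(T \right)} = 1$
$A = -2$ ($A = \left(- \frac{1}{2}\right) 4 = -2$)
$v{\left(J \right)} = \frac{J}{8}$
$y v{\left(A \right)} + \left(\frac{b{\left(1 \right)}}{18} + \frac{15}{20}\right) = - 78 \cdot \frac{1}{8} \left(-2\right) + \left(1 \cdot \frac{1}{18} + \frac{15}{20}\right) = \left(-78\right) \left(- \frac{1}{4}\right) + \left(1 \cdot \frac{1}{18} + 15 \cdot \frac{1}{20}\right) = \frac{39}{2} + \left(\frac{1}{18} + \frac{3}{4}\right) = \frac{39}{2} + \frac{29}{36} = \frac{731}{36}$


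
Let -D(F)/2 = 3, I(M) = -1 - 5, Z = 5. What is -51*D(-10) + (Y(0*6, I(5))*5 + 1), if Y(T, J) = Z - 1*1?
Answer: 327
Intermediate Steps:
I(M) = -6
D(F) = -6 (D(F) = -2*3 = -6)
Y(T, J) = 4 (Y(T, J) = 5 - 1*1 = 5 - 1 = 4)
-51*D(-10) + (Y(0*6, I(5))*5 + 1) = -51*(-6) + (4*5 + 1) = 306 + (20 + 1) = 306 + 21 = 327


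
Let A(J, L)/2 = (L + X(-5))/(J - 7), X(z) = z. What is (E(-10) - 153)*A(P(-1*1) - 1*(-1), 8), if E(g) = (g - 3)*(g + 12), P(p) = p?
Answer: 1074/7 ≈ 153.43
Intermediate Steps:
E(g) = (-3 + g)*(12 + g)
A(J, L) = 2*(-5 + L)/(-7 + J) (A(J, L) = 2*((L - 5)/(J - 7)) = 2*((-5 + L)/(-7 + J)) = 2*(-5 + L)/(-7 + J))
(E(-10) - 153)*A(P(-1*1) - 1*(-1), 8) = ((-36 + (-10)² + 9*(-10)) - 153)*(2*(-5 + 8)/(-7 + (-1*1 - 1*(-1)))) = ((-36 + 100 - 90) - 153)*(2*3/(-7 + (-1 + 1))) = (-26 - 153)*(2*3/(-7 + 0)) = -358*3/(-7) = -358*(-1)*3/7 = -179*(-6/7) = 1074/7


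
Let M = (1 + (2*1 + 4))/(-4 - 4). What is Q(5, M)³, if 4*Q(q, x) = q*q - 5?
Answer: 125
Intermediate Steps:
M = -7/8 (M = (1 + (2 + 4))/(-8) = (1 + 6)*(-⅛) = 7*(-⅛) = -7/8 ≈ -0.87500)
Q(q, x) = -5/4 + q²/4 (Q(q, x) = (q*q - 5)/4 = (q² - 5)/4 = (-5 + q²)/4 = -5/4 + q²/4)
Q(5, M)³ = (-5/4 + (¼)*5²)³ = (-5/4 + (¼)*25)³ = (-5/4 + 25/4)³ = 5³ = 125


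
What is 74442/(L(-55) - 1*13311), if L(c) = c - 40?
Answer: -37221/6703 ≈ -5.5529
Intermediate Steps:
L(c) = -40 + c
74442/(L(-55) - 1*13311) = 74442/((-40 - 55) - 1*13311) = 74442/(-95 - 13311) = 74442/(-13406) = 74442*(-1/13406) = -37221/6703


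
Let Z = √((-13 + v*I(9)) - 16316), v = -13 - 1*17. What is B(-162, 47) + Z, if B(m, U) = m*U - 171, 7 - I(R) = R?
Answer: -7785 + I*√16269 ≈ -7785.0 + 127.55*I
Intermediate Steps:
I(R) = 7 - R
v = -30 (v = -13 - 17 = -30)
B(m, U) = -171 + U*m (B(m, U) = U*m - 171 = -171 + U*m)
Z = I*√16269 (Z = √((-13 - 30*(7 - 1*9)) - 16316) = √((-13 - 30*(7 - 9)) - 16316) = √((-13 - 30*(-2)) - 16316) = √((-13 + 60) - 16316) = √(47 - 16316) = √(-16269) = I*√16269 ≈ 127.55*I)
B(-162, 47) + Z = (-171 + 47*(-162)) + I*√16269 = (-171 - 7614) + I*√16269 = -7785 + I*√16269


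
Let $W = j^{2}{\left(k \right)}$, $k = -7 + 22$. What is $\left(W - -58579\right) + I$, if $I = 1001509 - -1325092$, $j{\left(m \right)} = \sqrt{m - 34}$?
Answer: $2385161$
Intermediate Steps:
$k = 15$
$j{\left(m \right)} = \sqrt{-34 + m}$
$I = 2326601$ ($I = 1001509 + 1325092 = 2326601$)
$W = -19$ ($W = \left(\sqrt{-34 + 15}\right)^{2} = \left(\sqrt{-19}\right)^{2} = \left(i \sqrt{19}\right)^{2} = -19$)
$\left(W - -58579\right) + I = \left(-19 - -58579\right) + 2326601 = \left(-19 + \left(-934382 + 992961\right)\right) + 2326601 = \left(-19 + 58579\right) + 2326601 = 58560 + 2326601 = 2385161$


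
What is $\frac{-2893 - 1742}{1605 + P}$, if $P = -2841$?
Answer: $\frac{15}{4} \approx 3.75$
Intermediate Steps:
$\frac{-2893 - 1742}{1605 + P} = \frac{-2893 - 1742}{1605 - 2841} = - \frac{4635}{-1236} = \left(-4635\right) \left(- \frac{1}{1236}\right) = \frac{15}{4}$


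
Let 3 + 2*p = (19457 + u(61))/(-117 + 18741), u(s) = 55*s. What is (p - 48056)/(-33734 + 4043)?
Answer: 149168579/92160864 ≈ 1.6186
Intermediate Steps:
p = -2755/3104 (p = -3/2 + ((19457 + 55*61)/(-117 + 18741))/2 = -3/2 + ((19457 + 3355)/18624)/2 = -3/2 + (22812*(1/18624))/2 = -3/2 + (½)*(1901/1552) = -3/2 + 1901/3104 = -2755/3104 ≈ -0.88756)
(p - 48056)/(-33734 + 4043) = (-2755/3104 - 48056)/(-33734 + 4043) = -149168579/3104/(-29691) = -149168579/3104*(-1/29691) = 149168579/92160864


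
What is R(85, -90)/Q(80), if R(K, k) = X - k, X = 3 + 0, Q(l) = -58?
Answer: -93/58 ≈ -1.6034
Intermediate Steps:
X = 3
R(K, k) = 3 - k
R(85, -90)/Q(80) = (3 - 1*(-90))/(-58) = (3 + 90)*(-1/58) = 93*(-1/58) = -93/58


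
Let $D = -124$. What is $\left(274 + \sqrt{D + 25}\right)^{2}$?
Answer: $74977 + 1644 i \sqrt{11} \approx 74977.0 + 5452.5 i$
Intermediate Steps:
$\left(274 + \sqrt{D + 25}\right)^{2} = \left(274 + \sqrt{-124 + 25}\right)^{2} = \left(274 + \sqrt{-99}\right)^{2} = \left(274 + 3 i \sqrt{11}\right)^{2}$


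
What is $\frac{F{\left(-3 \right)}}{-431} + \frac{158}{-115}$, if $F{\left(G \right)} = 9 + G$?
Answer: $- \frac{68788}{49565} \approx -1.3878$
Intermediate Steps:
$\frac{F{\left(-3 \right)}}{-431} + \frac{158}{-115} = \frac{9 - 3}{-431} + \frac{158}{-115} = 6 \left(- \frac{1}{431}\right) + 158 \left(- \frac{1}{115}\right) = - \frac{6}{431} - \frac{158}{115} = - \frac{68788}{49565}$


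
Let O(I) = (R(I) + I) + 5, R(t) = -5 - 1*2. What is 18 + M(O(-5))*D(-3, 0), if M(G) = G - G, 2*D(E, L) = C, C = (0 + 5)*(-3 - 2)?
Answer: 18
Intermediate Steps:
R(t) = -7 (R(t) = -5 - 2 = -7)
O(I) = -2 + I (O(I) = (-7 + I) + 5 = -2 + I)
C = -25 (C = 5*(-5) = -25)
D(E, L) = -25/2 (D(E, L) = (1/2)*(-25) = -25/2)
M(G) = 0
18 + M(O(-5))*D(-3, 0) = 18 + 0*(-25/2) = 18 + 0 = 18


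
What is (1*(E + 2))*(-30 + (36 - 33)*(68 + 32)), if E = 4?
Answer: 1620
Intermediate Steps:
(1*(E + 2))*(-30 + (36 - 33)*(68 + 32)) = (1*(4 + 2))*(-30 + (36 - 33)*(68 + 32)) = (1*6)*(-30 + 3*100) = 6*(-30 + 300) = 6*270 = 1620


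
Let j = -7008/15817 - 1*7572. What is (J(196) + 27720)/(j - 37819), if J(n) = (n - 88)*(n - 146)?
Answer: -104771808/143591291 ≈ -0.72965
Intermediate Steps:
j = -119773332/15817 (j = -7008*1/15817 - 7572 = -7008/15817 - 7572 = -119773332/15817 ≈ -7572.4)
J(n) = (-146 + n)*(-88 + n) (J(n) = (-88 + n)*(-146 + n) = (-146 + n)*(-88 + n))
(J(196) + 27720)/(j - 37819) = ((12848 + 196² - 234*196) + 27720)/(-119773332/15817 - 37819) = ((12848 + 38416 - 45864) + 27720)/(-717956455/15817) = (5400 + 27720)*(-15817/717956455) = 33120*(-15817/717956455) = -104771808/143591291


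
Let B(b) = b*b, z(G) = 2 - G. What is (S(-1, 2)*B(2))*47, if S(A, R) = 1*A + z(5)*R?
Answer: -1316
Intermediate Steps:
S(A, R) = A - 3*R (S(A, R) = 1*A + (2 - 1*5)*R = A + (2 - 5)*R = A - 3*R)
B(b) = b**2
(S(-1, 2)*B(2))*47 = ((-1 - 3*2)*2**2)*47 = ((-1 - 6)*4)*47 = -7*4*47 = -28*47 = -1316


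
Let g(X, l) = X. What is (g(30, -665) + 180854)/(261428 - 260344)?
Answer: 45221/271 ≈ 166.87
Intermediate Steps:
(g(30, -665) + 180854)/(261428 - 260344) = (30 + 180854)/(261428 - 260344) = 180884/1084 = 180884*(1/1084) = 45221/271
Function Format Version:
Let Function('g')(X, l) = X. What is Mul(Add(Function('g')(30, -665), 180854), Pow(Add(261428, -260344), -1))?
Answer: Rational(45221, 271) ≈ 166.87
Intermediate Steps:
Mul(Add(Function('g')(30, -665), 180854), Pow(Add(261428, -260344), -1)) = Mul(Add(30, 180854), Pow(Add(261428, -260344), -1)) = Mul(180884, Pow(1084, -1)) = Mul(180884, Rational(1, 1084)) = Rational(45221, 271)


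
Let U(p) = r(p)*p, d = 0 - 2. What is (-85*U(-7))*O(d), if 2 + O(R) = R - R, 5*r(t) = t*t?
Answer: -11662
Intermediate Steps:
r(t) = t²/5 (r(t) = (t*t)/5 = t²/5)
d = -2
U(p) = p³/5 (U(p) = (p²/5)*p = p³/5)
O(R) = -2 (O(R) = -2 + (R - R) = -2 + 0 = -2)
(-85*U(-7))*O(d) = -17*(-7)³*(-2) = -17*(-343)*(-2) = -85*(-343/5)*(-2) = 5831*(-2) = -11662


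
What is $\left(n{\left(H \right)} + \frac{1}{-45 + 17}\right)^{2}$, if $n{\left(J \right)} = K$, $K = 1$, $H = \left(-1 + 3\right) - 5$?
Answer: $\frac{729}{784} \approx 0.92985$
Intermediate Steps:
$H = -3$ ($H = 2 - 5 = -3$)
$n{\left(J \right)} = 1$
$\left(n{\left(H \right)} + \frac{1}{-45 + 17}\right)^{2} = \left(1 + \frac{1}{-45 + 17}\right)^{2} = \left(1 + \frac{1}{-28}\right)^{2} = \left(1 - \frac{1}{28}\right)^{2} = \left(\frac{27}{28}\right)^{2} = \frac{729}{784}$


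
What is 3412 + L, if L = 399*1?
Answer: 3811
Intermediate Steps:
L = 399
3412 + L = 3412 + 399 = 3811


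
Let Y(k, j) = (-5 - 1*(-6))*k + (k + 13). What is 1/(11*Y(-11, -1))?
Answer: -1/99 ≈ -0.010101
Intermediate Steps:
Y(k, j) = 13 + 2*k (Y(k, j) = (-5 + 6)*k + (13 + k) = 1*k + (13 + k) = k + (13 + k) = 13 + 2*k)
1/(11*Y(-11, -1)) = 1/(11*(13 + 2*(-11))) = 1/(11*(13 - 22)) = 1/(11*(-9)) = 1/(-99) = -1/99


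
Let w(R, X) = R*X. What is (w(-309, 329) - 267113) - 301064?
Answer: -669838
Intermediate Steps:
(w(-309, 329) - 267113) - 301064 = (-309*329 - 267113) - 301064 = (-101661 - 267113) - 301064 = -368774 - 301064 = -669838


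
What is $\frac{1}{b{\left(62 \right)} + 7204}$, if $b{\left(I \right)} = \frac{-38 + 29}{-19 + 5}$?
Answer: $\frac{14}{100865} \approx 0.0001388$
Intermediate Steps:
$b{\left(I \right)} = \frac{9}{14}$ ($b{\left(I \right)} = - \frac{9}{-14} = \left(-9\right) \left(- \frac{1}{14}\right) = \frac{9}{14}$)
$\frac{1}{b{\left(62 \right)} + 7204} = \frac{1}{\frac{9}{14} + 7204} = \frac{1}{\frac{100865}{14}} = \frac{14}{100865}$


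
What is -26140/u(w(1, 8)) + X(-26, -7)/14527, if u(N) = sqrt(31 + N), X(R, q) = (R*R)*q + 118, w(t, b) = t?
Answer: -4614/14527 - 6535*sqrt(2)/2 ≈ -4621.3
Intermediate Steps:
X(R, q) = 118 + q*R**2 (X(R, q) = R**2*q + 118 = q*R**2 + 118 = 118 + q*R**2)
-26140/u(w(1, 8)) + X(-26, -7)/14527 = -26140/sqrt(31 + 1) + (118 - 7*(-26)**2)/14527 = -26140*sqrt(2)/8 + (118 - 7*676)*(1/14527) = -26140*sqrt(2)/8 + (118 - 4732)*(1/14527) = -6535*sqrt(2)/2 - 4614*1/14527 = -6535*sqrt(2)/2 - 4614/14527 = -4614/14527 - 6535*sqrt(2)/2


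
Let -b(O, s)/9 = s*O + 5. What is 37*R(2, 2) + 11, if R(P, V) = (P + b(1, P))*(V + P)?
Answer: -9017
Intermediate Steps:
b(O, s) = -45 - 9*O*s (b(O, s) = -9*(s*O + 5) = -9*(O*s + 5) = -9*(5 + O*s) = -45 - 9*O*s)
R(P, V) = (-45 - 8*P)*(P + V) (R(P, V) = (P + (-45 - 9*1*P))*(V + P) = (P + (-45 - 9*P))*(P + V) = (-45 - 8*P)*(P + V))
37*R(2, 2) + 11 = 37*(-45*2 - 45*2 - 8*2² - 8*2*2) + 11 = 37*(-90 - 90 - 8*4 - 32) + 11 = 37*(-90 - 90 - 32 - 32) + 11 = 37*(-244) + 11 = -9028 + 11 = -9017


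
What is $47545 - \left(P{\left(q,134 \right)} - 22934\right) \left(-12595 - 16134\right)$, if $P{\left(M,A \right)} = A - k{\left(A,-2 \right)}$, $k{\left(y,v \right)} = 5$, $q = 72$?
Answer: $-655117300$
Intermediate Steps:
$P{\left(M,A \right)} = -5 + A$ ($P{\left(M,A \right)} = A - 5 = -5 + A$)
$47545 - \left(P{\left(q,134 \right)} - 22934\right) \left(-12595 - 16134\right) = 47545 - \left(\left(-5 + 134\right) - 22934\right) \left(-12595 - 16134\right) = 47545 - \left(129 - 22934\right) \left(-28729\right) = 47545 - \left(-22805\right) \left(-28729\right) = 47545 - 655164845 = -655117300$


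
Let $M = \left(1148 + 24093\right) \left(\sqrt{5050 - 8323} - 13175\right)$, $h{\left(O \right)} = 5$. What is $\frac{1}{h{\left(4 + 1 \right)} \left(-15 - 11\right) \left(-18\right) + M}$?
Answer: $- \frac{332547835}{110590147817936338} - \frac{25241 i \sqrt{3273}}{110590147817936338} \approx -3.007 \cdot 10^{-9} - 1.3058 \cdot 10^{-11} i$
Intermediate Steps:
$M = -332550175 + 25241 i \sqrt{3273}$ ($M = 25241 \left(\sqrt{-3273} - 13175\right) = 25241 \left(i \sqrt{3273} - 13175\right) = 25241 \left(-13175 + i \sqrt{3273}\right) = -332550175 + 25241 i \sqrt{3273} \approx -3.3255 \cdot 10^{8} + 1.444 \cdot 10^{6} i$)
$\frac{1}{h{\left(4 + 1 \right)} \left(-15 - 11\right) \left(-18\right) + M} = \frac{1}{5 \left(-15 - 11\right) \left(-18\right) - \left(332550175 - 25241 i \sqrt{3273}\right)} = \frac{1}{5 \left(\left(-26\right) \left(-18\right)\right) - \left(332550175 - 25241 i \sqrt{3273}\right)} = \frac{1}{5 \cdot 468 - \left(332550175 - 25241 i \sqrt{3273}\right)} = \frac{1}{2340 - \left(332550175 - 25241 i \sqrt{3273}\right)} = \frac{1}{-332547835 + 25241 i \sqrt{3273}}$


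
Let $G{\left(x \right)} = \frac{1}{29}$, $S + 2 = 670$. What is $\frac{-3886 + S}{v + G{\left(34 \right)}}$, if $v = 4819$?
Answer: $- \frac{46661}{69876} \approx -0.66777$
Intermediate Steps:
$S = 668$ ($S = -2 + 670 = 668$)
$G{\left(x \right)} = \frac{1}{29}$
$\frac{-3886 + S}{v + G{\left(34 \right)}} = \frac{-3886 + 668}{4819 + \frac{1}{29}} = - \frac{3218}{\frac{139752}{29}} = \left(-3218\right) \frac{29}{139752} = - \frac{46661}{69876}$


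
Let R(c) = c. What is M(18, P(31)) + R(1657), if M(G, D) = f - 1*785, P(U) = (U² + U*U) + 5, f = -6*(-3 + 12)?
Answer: 818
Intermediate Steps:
f = -54 (f = -6*9 = -54)
P(U) = 5 + 2*U² (P(U) = (U² + U²) + 5 = 2*U² + 5 = 5 + 2*U²)
M(G, D) = -839 (M(G, D) = -54 - 1*785 = -54 - 785 = -839)
M(18, P(31)) + R(1657) = -839 + 1657 = 818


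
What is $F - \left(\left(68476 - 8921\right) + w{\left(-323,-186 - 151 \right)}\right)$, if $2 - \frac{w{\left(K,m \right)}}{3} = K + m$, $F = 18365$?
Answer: $-43176$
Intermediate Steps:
$w{\left(K,m \right)} = 6 - 3 K - 3 m$ ($w{\left(K,m \right)} = 6 - 3 \left(K + m\right) = 6 - \left(3 K + 3 m\right) = 6 - 3 K - 3 m$)
$F - \left(\left(68476 - 8921\right) + w{\left(-323,-186 - 151 \right)}\right) = 18365 - \left(\left(68476 - 8921\right) - \left(-975 + 3 \left(-186 - 151\right)\right)\right) = 18365 - \left(59555 + \left(6 + 969 - -1011\right)\right) = 18365 - \left(59555 + \left(6 + 969 + 1011\right)\right) = 18365 - \left(59555 + 1986\right) = 18365 - 61541 = -43176$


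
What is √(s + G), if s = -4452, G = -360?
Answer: 2*I*√1203 ≈ 69.369*I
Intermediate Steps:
√(s + G) = √(-4452 - 360) = √(-4812) = 2*I*√1203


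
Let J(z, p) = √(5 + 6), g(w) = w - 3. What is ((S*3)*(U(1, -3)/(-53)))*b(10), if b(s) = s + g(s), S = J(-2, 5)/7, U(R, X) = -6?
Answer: 306*√11/371 ≈ 2.7355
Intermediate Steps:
g(w) = -3 + w
J(z, p) = √11
S = √11/7 ≈ 0.47380
b(s) = -3 + 2*s (b(s) = s + (-3 + s) = -3 + 2*s)
((S*3)*(U(1, -3)/(-53)))*b(10) = (((√11/7)*3)*(-6/(-53)))*(-3 + 2*10) = ((3*√11/7)*(-6*(-1/53)))*(-3 + 20) = ((3*√11/7)*(6/53))*17 = (18*√11/371)*17 = 306*√11/371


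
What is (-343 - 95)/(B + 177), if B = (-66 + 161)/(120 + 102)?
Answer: -97236/39389 ≈ -2.4686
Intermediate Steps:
B = 95/222 ≈ 0.42793
(-343 - 95)/(B + 177) = (-343 - 95)/(95/222 + 177) = -438/39389/222 = -438*222/39389 = -97236/39389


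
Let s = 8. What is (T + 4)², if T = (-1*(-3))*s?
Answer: 784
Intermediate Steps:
T = 24 (T = -1*(-3)*8 = 3*8 = 24)
(T + 4)² = (24 + 4)² = 28² = 784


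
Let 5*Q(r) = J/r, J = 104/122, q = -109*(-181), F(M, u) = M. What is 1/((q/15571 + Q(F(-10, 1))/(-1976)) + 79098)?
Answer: 1804678900/142748778238871 ≈ 1.2642e-5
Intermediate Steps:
q = 19729
J = 52/61 (J = 104*(1/122) = 52/61 ≈ 0.85246)
Q(r) = 52/(305*r) (Q(r) = (52/(61*r))/5 = 52/(305*r))
1/((q/15571 + Q(F(-10, 1))/(-1976)) + 79098) = 1/((19729/15571 + ((52/305)/(-10))/(-1976)) + 79098) = 1/((19729*(1/15571) + ((52/305)*(-⅒))*(-1/1976)) + 79098) = 1/((19729/15571 - 26/1525*(-1/1976)) + 79098) = 1/((19729/15571 + 1/115900) + 79098) = 1/(2286606671/1804678900 + 79098) = 1/(142748778238871/1804678900) = 1804678900/142748778238871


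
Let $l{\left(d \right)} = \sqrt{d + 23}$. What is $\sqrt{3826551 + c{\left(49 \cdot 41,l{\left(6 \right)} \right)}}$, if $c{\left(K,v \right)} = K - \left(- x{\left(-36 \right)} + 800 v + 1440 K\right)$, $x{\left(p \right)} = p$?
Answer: $2 \sqrt{233891 - 200 \sqrt{29}} \approx 965.02$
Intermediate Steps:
$l{\left(d \right)} = \sqrt{23 + d}$
$c{\left(K,v \right)} = -36 - 1439 K - 800 v$ ($c{\left(K,v \right)} = K - \left(36 + 800 v + 1440 K\right) = -36 - 1439 K - 800 v$)
$\sqrt{3826551 + c{\left(49 \cdot 41,l{\left(6 \right)} \right)}} = \sqrt{3826551 - \left(36 + 800 \sqrt{23 + 6} + 1439 \cdot 49 \cdot 41\right)} = \sqrt{3826551 - \left(2890987 + 800 \sqrt{29}\right)} = \sqrt{935564 - 800 \sqrt{29}}$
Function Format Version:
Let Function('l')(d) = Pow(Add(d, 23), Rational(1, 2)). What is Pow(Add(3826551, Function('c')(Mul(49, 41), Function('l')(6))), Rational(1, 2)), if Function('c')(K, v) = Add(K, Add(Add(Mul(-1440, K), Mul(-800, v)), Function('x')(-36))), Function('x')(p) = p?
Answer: Mul(2, Pow(Add(233891, Mul(-200, Pow(29, Rational(1, 2)))), Rational(1, 2))) ≈ 965.02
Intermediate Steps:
Function('l')(d) = Pow(Add(23, d), Rational(1, 2))
Function('c')(K, v) = Add(-36, Mul(-1439, K), Mul(-800, v)) (Function('c')(K, v) = Add(K, Add(Add(Mul(-1440, K), Mul(-800, v)), -36)) = Add(K, Add(-36, Mul(-1440, K), Mul(-800, v))) = Add(-36, Mul(-1439, K), Mul(-800, v)))
Pow(Add(3826551, Function('c')(Mul(49, 41), Function('l')(6))), Rational(1, 2)) = Pow(Add(3826551, Add(-36, Mul(-1439, Mul(49, 41)), Mul(-800, Pow(Add(23, 6), Rational(1, 2))))), Rational(1, 2)) = Pow(Add(3826551, Add(-36, Mul(-1439, 2009), Mul(-800, Pow(29, Rational(1, 2))))), Rational(1, 2)) = Pow(Add(3826551, Add(-36, -2890951, Mul(-800, Pow(29, Rational(1, 2))))), Rational(1, 2)) = Pow(Add(3826551, Add(-2890987, Mul(-800, Pow(29, Rational(1, 2))))), Rational(1, 2)) = Pow(Add(935564, Mul(-800, Pow(29, Rational(1, 2)))), Rational(1, 2))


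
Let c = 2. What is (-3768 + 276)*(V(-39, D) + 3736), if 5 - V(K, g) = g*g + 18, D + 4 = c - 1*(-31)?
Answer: -10063944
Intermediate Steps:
D = 29 (D = -4 + (2 - 1*(-31)) = -4 + (2 + 31) = -4 + 33 = 29)
V(K, g) = -13 - g² (V(K, g) = 5 - (g*g + 18) = 5 - (g² + 18) = 5 - (18 + g²) = 5 + (-18 - g²) = -13 - g²)
(-3768 + 276)*(V(-39, D) + 3736) = (-3768 + 276)*((-13 - 1*29²) + 3736) = -3492*((-13 - 1*841) + 3736) = -3492*((-13 - 841) + 3736) = -3492*(-854 + 3736) = -3492*2882 = -10063944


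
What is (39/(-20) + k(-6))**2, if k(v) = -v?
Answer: 6561/400 ≈ 16.402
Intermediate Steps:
(39/(-20) + k(-6))**2 = (39/(-20) - 1*(-6))**2 = (39*(-1/20) + 6)**2 = (-39/20 + 6)**2 = (81/20)**2 = 6561/400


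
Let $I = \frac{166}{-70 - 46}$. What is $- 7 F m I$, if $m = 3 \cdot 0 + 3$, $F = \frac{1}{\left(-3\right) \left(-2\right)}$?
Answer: $\frac{581}{116} \approx 5.0086$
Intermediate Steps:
$F = \frac{1}{6} \approx 0.16667$
$m = 3$ ($m = 0 + 3 = 3$)
$I = - \frac{83}{58}$ ($I = \frac{166}{-116} = 166 \left(- \frac{1}{116}\right) = - \frac{83}{58} \approx -1.431$)
$- 7 F m I = \left(-7\right) \frac{1}{6} \cdot 3 \left(- \frac{83}{58}\right) = \left(- \frac{7}{6}\right) 3 \left(- \frac{83}{58}\right) = \left(- \frac{7}{2}\right) \left(- \frac{83}{58}\right) = \frac{581}{116}$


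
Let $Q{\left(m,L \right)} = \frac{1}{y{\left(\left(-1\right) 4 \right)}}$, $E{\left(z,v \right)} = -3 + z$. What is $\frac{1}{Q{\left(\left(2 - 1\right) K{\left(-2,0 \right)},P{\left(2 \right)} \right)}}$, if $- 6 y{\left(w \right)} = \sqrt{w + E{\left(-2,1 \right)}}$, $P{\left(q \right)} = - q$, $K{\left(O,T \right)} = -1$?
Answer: $- \frac{i}{2} \approx - 0.5 i$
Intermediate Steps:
$y{\left(w \right)} = - \frac{\sqrt{-5 + w}}{6}$ ($y{\left(w \right)} = - \frac{\sqrt{w - 5}}{6} = - \frac{\sqrt{-5 + w}}{6}$)
$Q{\left(m,L \right)} = 2 i$ ($Q{\left(m,L \right)} = \frac{1}{\left(- \frac{1}{6}\right) \sqrt{-5 - 4}} = \frac{1}{\left(- \frac{1}{6}\right) \sqrt{-9}} = \frac{1}{\left(- \frac{1}{6}\right) 3 i} = \frac{1}{\left(- \frac{1}{2}\right) i} = 2 i$)
$\frac{1}{Q{\left(\left(2 - 1\right) K{\left(-2,0 \right)},P{\left(2 \right)} \right)}} = \frac{1}{2 i} = - \frac{i}{2}$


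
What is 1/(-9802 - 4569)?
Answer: -1/14371 ≈ -6.9585e-5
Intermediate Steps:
1/(-9802 - 4569) = 1/(-14371) = -1/14371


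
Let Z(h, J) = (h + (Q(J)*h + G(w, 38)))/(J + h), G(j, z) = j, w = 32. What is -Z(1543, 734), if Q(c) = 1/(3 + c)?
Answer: -1162318/1678149 ≈ -0.69262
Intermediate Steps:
Z(h, J) = (32 + h + h/(3 + J))/(J + h) (Z(h, J) = (h + (h/(3 + J) + 32))/(J + h) = (h + (32 + h/(3 + J)))/(J + h) = (32 + h + h/(3 + J))/(J + h))
-Z(1543, 734) = -(1543 + (3 + 734)*(32 + 1543))/((3 + 734)*(734 + 1543)) = -(1543 + 737*1575)/(737*2277) = -(1543 + 1160775)/(737*2277) = -1162318/(737*2277) = -1*1162318/1678149 = -1162318/1678149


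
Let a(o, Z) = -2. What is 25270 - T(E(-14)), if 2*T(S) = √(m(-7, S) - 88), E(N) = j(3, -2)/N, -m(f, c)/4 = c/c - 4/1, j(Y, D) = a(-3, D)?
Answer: 25270 - I*√19 ≈ 25270.0 - 4.3589*I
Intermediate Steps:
j(Y, D) = -2
m(f, c) = 12 (m(f, c) = -4*(c/c - 4/1) = -4*(1 - 4*1) = -4*(1 - 4) = -4*(-3) = 12)
E(N) = -2/N
T(S) = I*√19 (T(S) = √(12 - 88)/2 = √(-76)/2 = (2*I*√19)/2 = I*√19)
25270 - T(E(-14)) = 25270 - I*√19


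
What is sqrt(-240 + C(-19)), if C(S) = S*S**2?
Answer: I*sqrt(7099) ≈ 84.256*I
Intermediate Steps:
C(S) = S**3
sqrt(-240 + C(-19)) = sqrt(-240 + (-19)**3) = sqrt(-240 - 6859) = sqrt(-7099) = I*sqrt(7099)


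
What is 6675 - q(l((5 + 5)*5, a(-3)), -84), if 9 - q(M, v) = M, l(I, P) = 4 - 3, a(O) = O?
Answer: 6667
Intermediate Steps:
l(I, P) = 1
q(M, v) = 9 - M
6675 - q(l((5 + 5)*5, a(-3)), -84) = 6675 - (9 - 1*1) = 6675 - (9 - 1) = 6675 - 1*8 = 6675 - 8 = 6667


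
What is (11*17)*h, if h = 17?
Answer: 3179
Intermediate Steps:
(11*17)*h = (11*17)*17 = 187*17 = 3179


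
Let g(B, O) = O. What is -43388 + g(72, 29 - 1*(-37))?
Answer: -43322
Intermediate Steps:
-43388 + g(72, 29 - 1*(-37)) = -43388 + (29 - 1*(-37)) = -43388 + (29 + 37) = -43388 + 66 = -43322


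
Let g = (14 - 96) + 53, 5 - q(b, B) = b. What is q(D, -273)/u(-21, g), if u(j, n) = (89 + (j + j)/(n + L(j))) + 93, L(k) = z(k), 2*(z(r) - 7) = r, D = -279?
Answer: 9230/5957 ≈ 1.5494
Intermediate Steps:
q(b, B) = 5 - b
z(r) = 7 + r/2
L(k) = 7 + k/2
g = -29 (g = -82 + 53 = -29)
u(j, n) = 182 + 2*j/(7 + n + j/2) (u(j, n) = (89 + (j + j)/(n + (7 + j/2))) + 93 = (89 + (2*j)/(7 + n + j/2)) + 93 = (89 + 2*j/(7 + n + j/2)) + 93 = 182 + 2*j/(7 + n + j/2))
q(D, -273)/u(-21, g) = (5 - 1*(-279))/((2*(1274 + 93*(-21) + 182*(-29))/(14 - 21 + 2*(-29)))) = (5 + 279)/((2*(1274 - 1953 - 5278)/(14 - 21 - 58))) = 284/((2*(-5957)/(-65))) = 284/((2*(-1/65)*(-5957))) = 284/(11914/65) = 284*(65/11914) = 9230/5957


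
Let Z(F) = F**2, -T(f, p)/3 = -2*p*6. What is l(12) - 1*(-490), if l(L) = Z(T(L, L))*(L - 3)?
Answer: 1680106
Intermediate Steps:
T(f, p) = 36*p (T(f, p) = -3*(-2*p)*6 = -(-36)*p = 36*p)
l(L) = 1296*L**2*(-3 + L) (l(L) = (36*L)**2*(L - 3) = (1296*L**2)*(-3 + L) = 1296*L**2*(-3 + L))
l(12) - 1*(-490) = 1296*12**2*(-3 + 12) - 1*(-490) = 1296*144*9 + 490 = 1679616 + 490 = 1680106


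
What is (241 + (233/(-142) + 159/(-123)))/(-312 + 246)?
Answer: -1386023/384252 ≈ -3.6071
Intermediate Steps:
(241 + (233/(-142) + 159/(-123)))/(-312 + 246) = (241 + (233*(-1/142) + 159*(-1/123)))/(-66) = (241 + (-233/142 - 53/41))*(-1/66) = (241 - 17079/5822)*(-1/66) = (1386023/5822)*(-1/66) = -1386023/384252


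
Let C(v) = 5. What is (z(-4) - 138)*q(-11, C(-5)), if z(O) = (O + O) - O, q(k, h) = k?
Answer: 1562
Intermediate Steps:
z(O) = O (z(O) = 2*O - O = O)
(z(-4) - 138)*q(-11, C(-5)) = (-4 - 138)*(-11) = -142*(-11) = 1562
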